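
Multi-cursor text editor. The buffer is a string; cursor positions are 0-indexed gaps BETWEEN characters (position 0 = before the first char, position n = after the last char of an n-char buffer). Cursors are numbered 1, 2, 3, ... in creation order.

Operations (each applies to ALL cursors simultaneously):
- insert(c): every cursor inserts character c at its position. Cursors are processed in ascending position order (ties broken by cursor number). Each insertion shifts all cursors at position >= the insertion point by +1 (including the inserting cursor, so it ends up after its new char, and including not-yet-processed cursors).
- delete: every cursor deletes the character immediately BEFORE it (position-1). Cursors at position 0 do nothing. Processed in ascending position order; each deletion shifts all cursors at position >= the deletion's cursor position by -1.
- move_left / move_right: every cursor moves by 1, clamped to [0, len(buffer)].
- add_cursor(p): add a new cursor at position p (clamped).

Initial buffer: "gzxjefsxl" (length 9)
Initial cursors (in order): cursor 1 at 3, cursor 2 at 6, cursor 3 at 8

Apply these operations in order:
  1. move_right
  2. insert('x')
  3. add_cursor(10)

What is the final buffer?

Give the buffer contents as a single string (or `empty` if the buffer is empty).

Answer: gzxjxefsxxlx

Derivation:
After op 1 (move_right): buffer="gzxjefsxl" (len 9), cursors c1@4 c2@7 c3@9, authorship .........
After op 2 (insert('x')): buffer="gzxjxefsxxlx" (len 12), cursors c1@5 c2@9 c3@12, authorship ....1...2..3
After op 3 (add_cursor(10)): buffer="gzxjxefsxxlx" (len 12), cursors c1@5 c2@9 c4@10 c3@12, authorship ....1...2..3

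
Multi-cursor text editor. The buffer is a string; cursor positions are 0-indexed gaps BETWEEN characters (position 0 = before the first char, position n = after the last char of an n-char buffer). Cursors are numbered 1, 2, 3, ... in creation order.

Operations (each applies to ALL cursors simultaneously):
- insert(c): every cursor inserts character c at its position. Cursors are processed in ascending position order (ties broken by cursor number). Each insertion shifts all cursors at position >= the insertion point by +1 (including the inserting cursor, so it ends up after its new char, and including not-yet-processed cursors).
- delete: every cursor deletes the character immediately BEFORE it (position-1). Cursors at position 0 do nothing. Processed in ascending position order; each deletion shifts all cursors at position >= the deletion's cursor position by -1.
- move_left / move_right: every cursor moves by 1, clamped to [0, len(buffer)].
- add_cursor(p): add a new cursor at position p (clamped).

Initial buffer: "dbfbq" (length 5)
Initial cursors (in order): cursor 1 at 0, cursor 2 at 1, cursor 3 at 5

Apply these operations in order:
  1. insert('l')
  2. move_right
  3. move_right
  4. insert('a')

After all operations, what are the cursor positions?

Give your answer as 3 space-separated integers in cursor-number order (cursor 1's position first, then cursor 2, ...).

After op 1 (insert('l')): buffer="ldlbfbql" (len 8), cursors c1@1 c2@3 c3@8, authorship 1.2....3
After op 2 (move_right): buffer="ldlbfbql" (len 8), cursors c1@2 c2@4 c3@8, authorship 1.2....3
After op 3 (move_right): buffer="ldlbfbql" (len 8), cursors c1@3 c2@5 c3@8, authorship 1.2....3
After op 4 (insert('a')): buffer="ldlabfabqla" (len 11), cursors c1@4 c2@7 c3@11, authorship 1.21..2..33

Answer: 4 7 11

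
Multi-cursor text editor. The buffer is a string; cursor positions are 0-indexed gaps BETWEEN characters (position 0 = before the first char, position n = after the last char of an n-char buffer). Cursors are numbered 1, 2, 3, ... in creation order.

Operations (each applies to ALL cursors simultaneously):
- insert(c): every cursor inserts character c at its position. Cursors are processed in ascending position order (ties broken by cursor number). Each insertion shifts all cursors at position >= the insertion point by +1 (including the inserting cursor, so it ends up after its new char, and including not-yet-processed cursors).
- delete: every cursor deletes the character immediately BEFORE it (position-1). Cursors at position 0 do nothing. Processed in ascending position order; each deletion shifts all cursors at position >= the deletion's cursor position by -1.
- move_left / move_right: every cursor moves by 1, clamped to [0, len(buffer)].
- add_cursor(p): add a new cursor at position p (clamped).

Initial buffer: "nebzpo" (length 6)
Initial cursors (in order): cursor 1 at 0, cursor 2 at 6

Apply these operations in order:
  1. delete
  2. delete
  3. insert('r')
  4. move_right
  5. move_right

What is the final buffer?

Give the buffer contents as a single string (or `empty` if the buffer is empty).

Answer: rnebzr

Derivation:
After op 1 (delete): buffer="nebzp" (len 5), cursors c1@0 c2@5, authorship .....
After op 2 (delete): buffer="nebz" (len 4), cursors c1@0 c2@4, authorship ....
After op 3 (insert('r')): buffer="rnebzr" (len 6), cursors c1@1 c2@6, authorship 1....2
After op 4 (move_right): buffer="rnebzr" (len 6), cursors c1@2 c2@6, authorship 1....2
After op 5 (move_right): buffer="rnebzr" (len 6), cursors c1@3 c2@6, authorship 1....2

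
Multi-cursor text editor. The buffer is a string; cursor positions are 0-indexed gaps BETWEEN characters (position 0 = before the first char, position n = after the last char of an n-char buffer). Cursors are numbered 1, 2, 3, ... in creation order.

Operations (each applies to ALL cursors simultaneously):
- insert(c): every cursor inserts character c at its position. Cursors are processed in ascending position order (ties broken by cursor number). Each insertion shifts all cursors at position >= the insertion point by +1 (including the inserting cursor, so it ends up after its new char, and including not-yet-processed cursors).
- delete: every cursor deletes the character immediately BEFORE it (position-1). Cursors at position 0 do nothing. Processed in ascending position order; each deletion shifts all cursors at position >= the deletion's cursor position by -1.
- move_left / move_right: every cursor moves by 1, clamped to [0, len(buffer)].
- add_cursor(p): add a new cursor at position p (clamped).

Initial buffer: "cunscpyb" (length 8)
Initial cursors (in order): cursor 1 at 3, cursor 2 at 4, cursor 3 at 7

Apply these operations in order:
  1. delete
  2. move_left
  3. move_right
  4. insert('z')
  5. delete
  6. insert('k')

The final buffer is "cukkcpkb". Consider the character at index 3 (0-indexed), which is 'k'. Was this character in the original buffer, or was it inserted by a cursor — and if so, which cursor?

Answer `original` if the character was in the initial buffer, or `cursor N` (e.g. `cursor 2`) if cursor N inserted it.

After op 1 (delete): buffer="cucpb" (len 5), cursors c1@2 c2@2 c3@4, authorship .....
After op 2 (move_left): buffer="cucpb" (len 5), cursors c1@1 c2@1 c3@3, authorship .....
After op 3 (move_right): buffer="cucpb" (len 5), cursors c1@2 c2@2 c3@4, authorship .....
After op 4 (insert('z')): buffer="cuzzcpzb" (len 8), cursors c1@4 c2@4 c3@7, authorship ..12..3.
After op 5 (delete): buffer="cucpb" (len 5), cursors c1@2 c2@2 c3@4, authorship .....
After op 6 (insert('k')): buffer="cukkcpkb" (len 8), cursors c1@4 c2@4 c3@7, authorship ..12..3.
Authorship (.=original, N=cursor N): . . 1 2 . . 3 .
Index 3: author = 2

Answer: cursor 2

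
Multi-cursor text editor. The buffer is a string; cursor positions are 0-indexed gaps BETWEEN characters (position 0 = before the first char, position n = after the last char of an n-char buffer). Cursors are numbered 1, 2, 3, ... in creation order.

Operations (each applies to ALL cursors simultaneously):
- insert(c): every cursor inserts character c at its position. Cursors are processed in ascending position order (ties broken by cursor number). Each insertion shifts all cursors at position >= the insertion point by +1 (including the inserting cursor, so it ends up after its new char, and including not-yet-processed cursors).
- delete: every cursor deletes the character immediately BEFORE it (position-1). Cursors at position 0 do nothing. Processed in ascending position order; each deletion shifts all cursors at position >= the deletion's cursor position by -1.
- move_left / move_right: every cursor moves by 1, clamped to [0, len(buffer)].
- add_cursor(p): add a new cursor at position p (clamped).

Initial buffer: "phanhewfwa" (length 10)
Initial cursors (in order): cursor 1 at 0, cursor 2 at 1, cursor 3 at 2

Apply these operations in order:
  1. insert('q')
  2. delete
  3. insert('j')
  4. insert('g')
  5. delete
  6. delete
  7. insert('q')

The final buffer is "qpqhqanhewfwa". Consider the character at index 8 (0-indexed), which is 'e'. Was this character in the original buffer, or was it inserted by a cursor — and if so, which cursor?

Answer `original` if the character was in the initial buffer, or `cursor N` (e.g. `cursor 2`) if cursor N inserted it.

Answer: original

Derivation:
After op 1 (insert('q')): buffer="qpqhqanhewfwa" (len 13), cursors c1@1 c2@3 c3@5, authorship 1.2.3........
After op 2 (delete): buffer="phanhewfwa" (len 10), cursors c1@0 c2@1 c3@2, authorship ..........
After op 3 (insert('j')): buffer="jpjhjanhewfwa" (len 13), cursors c1@1 c2@3 c3@5, authorship 1.2.3........
After op 4 (insert('g')): buffer="jgpjghjganhewfwa" (len 16), cursors c1@2 c2@5 c3@8, authorship 11.22.33........
After op 5 (delete): buffer="jpjhjanhewfwa" (len 13), cursors c1@1 c2@3 c3@5, authorship 1.2.3........
After op 6 (delete): buffer="phanhewfwa" (len 10), cursors c1@0 c2@1 c3@2, authorship ..........
After op 7 (insert('q')): buffer="qpqhqanhewfwa" (len 13), cursors c1@1 c2@3 c3@5, authorship 1.2.3........
Authorship (.=original, N=cursor N): 1 . 2 . 3 . . . . . . . .
Index 8: author = original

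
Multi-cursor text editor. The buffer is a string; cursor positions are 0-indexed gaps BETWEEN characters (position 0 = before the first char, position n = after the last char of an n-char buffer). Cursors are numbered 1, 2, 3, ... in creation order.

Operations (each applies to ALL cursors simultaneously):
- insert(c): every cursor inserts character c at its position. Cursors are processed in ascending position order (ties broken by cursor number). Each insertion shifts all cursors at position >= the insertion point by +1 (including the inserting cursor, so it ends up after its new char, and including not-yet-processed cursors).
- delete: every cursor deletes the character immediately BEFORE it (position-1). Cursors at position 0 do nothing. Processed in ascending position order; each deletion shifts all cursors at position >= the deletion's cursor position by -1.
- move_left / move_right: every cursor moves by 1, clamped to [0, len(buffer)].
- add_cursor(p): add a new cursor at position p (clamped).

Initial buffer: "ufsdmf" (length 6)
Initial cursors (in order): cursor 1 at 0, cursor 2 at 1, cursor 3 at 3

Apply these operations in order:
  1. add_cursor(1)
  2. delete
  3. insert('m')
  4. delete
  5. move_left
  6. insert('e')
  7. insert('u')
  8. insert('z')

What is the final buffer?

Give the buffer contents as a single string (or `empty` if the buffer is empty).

After op 1 (add_cursor(1)): buffer="ufsdmf" (len 6), cursors c1@0 c2@1 c4@1 c3@3, authorship ......
After op 2 (delete): buffer="fdmf" (len 4), cursors c1@0 c2@0 c4@0 c3@1, authorship ....
After op 3 (insert('m')): buffer="mmmfmdmf" (len 8), cursors c1@3 c2@3 c4@3 c3@5, authorship 124.3...
After op 4 (delete): buffer="fdmf" (len 4), cursors c1@0 c2@0 c4@0 c3@1, authorship ....
After op 5 (move_left): buffer="fdmf" (len 4), cursors c1@0 c2@0 c3@0 c4@0, authorship ....
After op 6 (insert('e')): buffer="eeeefdmf" (len 8), cursors c1@4 c2@4 c3@4 c4@4, authorship 1234....
After op 7 (insert('u')): buffer="eeeeuuuufdmf" (len 12), cursors c1@8 c2@8 c3@8 c4@8, authorship 12341234....
After op 8 (insert('z')): buffer="eeeeuuuuzzzzfdmf" (len 16), cursors c1@12 c2@12 c3@12 c4@12, authorship 123412341234....

Answer: eeeeuuuuzzzzfdmf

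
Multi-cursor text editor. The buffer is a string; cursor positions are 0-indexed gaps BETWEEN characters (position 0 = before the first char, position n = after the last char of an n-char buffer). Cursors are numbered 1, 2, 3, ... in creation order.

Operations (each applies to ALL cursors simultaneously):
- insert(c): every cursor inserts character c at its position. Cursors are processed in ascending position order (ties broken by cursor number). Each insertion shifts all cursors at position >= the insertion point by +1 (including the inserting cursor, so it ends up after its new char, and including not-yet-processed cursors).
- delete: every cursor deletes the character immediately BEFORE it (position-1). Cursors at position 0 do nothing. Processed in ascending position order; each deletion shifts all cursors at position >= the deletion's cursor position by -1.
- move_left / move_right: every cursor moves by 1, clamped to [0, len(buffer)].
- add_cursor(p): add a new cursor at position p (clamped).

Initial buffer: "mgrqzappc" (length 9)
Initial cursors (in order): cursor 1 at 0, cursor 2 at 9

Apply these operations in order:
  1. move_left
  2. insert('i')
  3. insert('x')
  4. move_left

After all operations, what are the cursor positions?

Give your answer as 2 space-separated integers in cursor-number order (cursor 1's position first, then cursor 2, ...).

Answer: 1 11

Derivation:
After op 1 (move_left): buffer="mgrqzappc" (len 9), cursors c1@0 c2@8, authorship .........
After op 2 (insert('i')): buffer="imgrqzappic" (len 11), cursors c1@1 c2@10, authorship 1........2.
After op 3 (insert('x')): buffer="ixmgrqzappixc" (len 13), cursors c1@2 c2@12, authorship 11........22.
After op 4 (move_left): buffer="ixmgrqzappixc" (len 13), cursors c1@1 c2@11, authorship 11........22.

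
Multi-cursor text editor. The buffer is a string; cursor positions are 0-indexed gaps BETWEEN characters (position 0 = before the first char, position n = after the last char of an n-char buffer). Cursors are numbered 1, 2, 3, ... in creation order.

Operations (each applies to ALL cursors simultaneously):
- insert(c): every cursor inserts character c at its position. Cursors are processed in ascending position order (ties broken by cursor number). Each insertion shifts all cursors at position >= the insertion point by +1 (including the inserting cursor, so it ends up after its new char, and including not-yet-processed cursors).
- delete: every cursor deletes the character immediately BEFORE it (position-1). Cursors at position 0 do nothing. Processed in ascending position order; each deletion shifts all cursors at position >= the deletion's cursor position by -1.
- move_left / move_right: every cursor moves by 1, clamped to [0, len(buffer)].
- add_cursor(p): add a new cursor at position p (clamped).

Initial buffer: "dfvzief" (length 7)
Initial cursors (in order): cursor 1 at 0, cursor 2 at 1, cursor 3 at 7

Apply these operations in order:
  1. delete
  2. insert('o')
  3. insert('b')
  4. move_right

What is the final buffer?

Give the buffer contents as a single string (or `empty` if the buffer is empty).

Answer: oobbfvzieob

Derivation:
After op 1 (delete): buffer="fvzie" (len 5), cursors c1@0 c2@0 c3@5, authorship .....
After op 2 (insert('o')): buffer="oofvzieo" (len 8), cursors c1@2 c2@2 c3@8, authorship 12.....3
After op 3 (insert('b')): buffer="oobbfvzieob" (len 11), cursors c1@4 c2@4 c3@11, authorship 1212.....33
After op 4 (move_right): buffer="oobbfvzieob" (len 11), cursors c1@5 c2@5 c3@11, authorship 1212.....33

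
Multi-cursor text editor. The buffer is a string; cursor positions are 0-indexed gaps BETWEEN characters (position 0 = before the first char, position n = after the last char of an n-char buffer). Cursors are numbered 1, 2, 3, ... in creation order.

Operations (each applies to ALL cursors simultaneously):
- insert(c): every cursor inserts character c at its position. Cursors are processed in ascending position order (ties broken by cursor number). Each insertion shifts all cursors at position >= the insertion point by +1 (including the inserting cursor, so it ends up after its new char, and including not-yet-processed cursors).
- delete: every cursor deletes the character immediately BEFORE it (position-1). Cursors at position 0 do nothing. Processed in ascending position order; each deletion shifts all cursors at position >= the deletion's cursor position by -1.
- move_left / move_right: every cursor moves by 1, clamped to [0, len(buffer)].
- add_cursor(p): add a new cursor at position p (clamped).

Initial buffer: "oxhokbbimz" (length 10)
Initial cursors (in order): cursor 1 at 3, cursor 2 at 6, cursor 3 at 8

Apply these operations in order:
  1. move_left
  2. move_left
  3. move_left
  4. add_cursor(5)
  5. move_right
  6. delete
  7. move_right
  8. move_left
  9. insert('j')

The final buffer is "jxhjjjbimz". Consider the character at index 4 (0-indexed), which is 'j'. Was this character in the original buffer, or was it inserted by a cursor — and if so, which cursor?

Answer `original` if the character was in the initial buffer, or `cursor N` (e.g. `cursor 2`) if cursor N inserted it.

After op 1 (move_left): buffer="oxhokbbimz" (len 10), cursors c1@2 c2@5 c3@7, authorship ..........
After op 2 (move_left): buffer="oxhokbbimz" (len 10), cursors c1@1 c2@4 c3@6, authorship ..........
After op 3 (move_left): buffer="oxhokbbimz" (len 10), cursors c1@0 c2@3 c3@5, authorship ..........
After op 4 (add_cursor(5)): buffer="oxhokbbimz" (len 10), cursors c1@0 c2@3 c3@5 c4@5, authorship ..........
After op 5 (move_right): buffer="oxhokbbimz" (len 10), cursors c1@1 c2@4 c3@6 c4@6, authorship ..........
After op 6 (delete): buffer="xhbimz" (len 6), cursors c1@0 c2@2 c3@2 c4@2, authorship ......
After op 7 (move_right): buffer="xhbimz" (len 6), cursors c1@1 c2@3 c3@3 c4@3, authorship ......
After op 8 (move_left): buffer="xhbimz" (len 6), cursors c1@0 c2@2 c3@2 c4@2, authorship ......
After op 9 (insert('j')): buffer="jxhjjjbimz" (len 10), cursors c1@1 c2@6 c3@6 c4@6, authorship 1..234....
Authorship (.=original, N=cursor N): 1 . . 2 3 4 . . . .
Index 4: author = 3

Answer: cursor 3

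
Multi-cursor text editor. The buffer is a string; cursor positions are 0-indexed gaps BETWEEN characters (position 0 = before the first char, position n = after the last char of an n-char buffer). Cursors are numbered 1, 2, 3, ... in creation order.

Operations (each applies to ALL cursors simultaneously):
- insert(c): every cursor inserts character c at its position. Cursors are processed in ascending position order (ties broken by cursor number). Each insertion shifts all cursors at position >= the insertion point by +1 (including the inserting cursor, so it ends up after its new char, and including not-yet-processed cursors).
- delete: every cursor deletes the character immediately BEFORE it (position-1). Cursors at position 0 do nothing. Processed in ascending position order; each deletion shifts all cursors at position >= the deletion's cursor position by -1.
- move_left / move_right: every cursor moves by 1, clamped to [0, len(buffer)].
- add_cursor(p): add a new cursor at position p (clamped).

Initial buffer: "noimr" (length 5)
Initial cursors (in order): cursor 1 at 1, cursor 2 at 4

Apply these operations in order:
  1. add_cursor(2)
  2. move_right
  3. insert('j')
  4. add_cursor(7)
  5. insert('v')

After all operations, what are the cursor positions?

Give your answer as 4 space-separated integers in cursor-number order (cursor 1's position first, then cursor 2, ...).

Answer: 4 12 7 10

Derivation:
After op 1 (add_cursor(2)): buffer="noimr" (len 5), cursors c1@1 c3@2 c2@4, authorship .....
After op 2 (move_right): buffer="noimr" (len 5), cursors c1@2 c3@3 c2@5, authorship .....
After op 3 (insert('j')): buffer="nojijmrj" (len 8), cursors c1@3 c3@5 c2@8, authorship ..1.3..2
After op 4 (add_cursor(7)): buffer="nojijmrj" (len 8), cursors c1@3 c3@5 c4@7 c2@8, authorship ..1.3..2
After op 5 (insert('v')): buffer="nojvijvmrvjv" (len 12), cursors c1@4 c3@7 c4@10 c2@12, authorship ..11.33..422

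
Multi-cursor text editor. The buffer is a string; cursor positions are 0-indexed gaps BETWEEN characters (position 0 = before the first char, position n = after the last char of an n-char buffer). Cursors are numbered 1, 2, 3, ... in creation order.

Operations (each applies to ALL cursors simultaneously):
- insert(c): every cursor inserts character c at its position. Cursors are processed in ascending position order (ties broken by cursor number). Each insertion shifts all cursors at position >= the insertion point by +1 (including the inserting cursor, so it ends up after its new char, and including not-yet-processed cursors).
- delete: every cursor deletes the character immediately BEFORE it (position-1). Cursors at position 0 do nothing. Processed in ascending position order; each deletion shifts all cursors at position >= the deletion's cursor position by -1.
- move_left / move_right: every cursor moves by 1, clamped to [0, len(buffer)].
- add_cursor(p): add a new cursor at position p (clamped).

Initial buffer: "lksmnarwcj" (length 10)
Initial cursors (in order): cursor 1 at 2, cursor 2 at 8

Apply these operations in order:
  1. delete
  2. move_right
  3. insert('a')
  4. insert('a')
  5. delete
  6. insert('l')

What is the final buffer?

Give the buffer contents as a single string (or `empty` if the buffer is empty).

After op 1 (delete): buffer="lsmnarcj" (len 8), cursors c1@1 c2@6, authorship ........
After op 2 (move_right): buffer="lsmnarcj" (len 8), cursors c1@2 c2@7, authorship ........
After op 3 (insert('a')): buffer="lsamnarcaj" (len 10), cursors c1@3 c2@9, authorship ..1.....2.
After op 4 (insert('a')): buffer="lsaamnarcaaj" (len 12), cursors c1@4 c2@11, authorship ..11.....22.
After op 5 (delete): buffer="lsamnarcaj" (len 10), cursors c1@3 c2@9, authorship ..1.....2.
After op 6 (insert('l')): buffer="lsalmnarcalj" (len 12), cursors c1@4 c2@11, authorship ..11.....22.

Answer: lsalmnarcalj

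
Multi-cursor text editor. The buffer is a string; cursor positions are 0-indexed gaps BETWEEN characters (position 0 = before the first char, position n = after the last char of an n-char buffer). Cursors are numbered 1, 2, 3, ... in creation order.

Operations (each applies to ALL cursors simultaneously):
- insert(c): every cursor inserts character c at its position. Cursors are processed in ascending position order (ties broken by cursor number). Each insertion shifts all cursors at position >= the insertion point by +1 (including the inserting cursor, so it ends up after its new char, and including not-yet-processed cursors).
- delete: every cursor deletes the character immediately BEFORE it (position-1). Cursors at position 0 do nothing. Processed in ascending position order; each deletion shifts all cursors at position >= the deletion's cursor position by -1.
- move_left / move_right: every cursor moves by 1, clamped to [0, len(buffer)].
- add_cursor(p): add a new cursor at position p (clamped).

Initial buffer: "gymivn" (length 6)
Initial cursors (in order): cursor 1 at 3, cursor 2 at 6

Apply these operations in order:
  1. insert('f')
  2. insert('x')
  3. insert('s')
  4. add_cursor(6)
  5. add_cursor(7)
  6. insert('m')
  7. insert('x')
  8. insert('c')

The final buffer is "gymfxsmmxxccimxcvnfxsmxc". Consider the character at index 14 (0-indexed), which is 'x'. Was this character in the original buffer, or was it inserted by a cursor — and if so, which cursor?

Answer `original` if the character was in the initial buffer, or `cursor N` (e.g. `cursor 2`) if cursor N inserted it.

Answer: cursor 4

Derivation:
After op 1 (insert('f')): buffer="gymfivnf" (len 8), cursors c1@4 c2@8, authorship ...1...2
After op 2 (insert('x')): buffer="gymfxivnfx" (len 10), cursors c1@5 c2@10, authorship ...11...22
After op 3 (insert('s')): buffer="gymfxsivnfxs" (len 12), cursors c1@6 c2@12, authorship ...111...222
After op 4 (add_cursor(6)): buffer="gymfxsivnfxs" (len 12), cursors c1@6 c3@6 c2@12, authorship ...111...222
After op 5 (add_cursor(7)): buffer="gymfxsivnfxs" (len 12), cursors c1@6 c3@6 c4@7 c2@12, authorship ...111...222
After op 6 (insert('m')): buffer="gymfxsmmimvnfxsm" (len 16), cursors c1@8 c3@8 c4@10 c2@16, authorship ...11113.4..2222
After op 7 (insert('x')): buffer="gymfxsmmxximxvnfxsmx" (len 20), cursors c1@10 c3@10 c4@13 c2@20, authorship ...1111313.44..22222
After op 8 (insert('c')): buffer="gymfxsmmxxccimxcvnfxsmxc" (len 24), cursors c1@12 c3@12 c4@16 c2@24, authorship ...111131313.444..222222
Authorship (.=original, N=cursor N): . . . 1 1 1 1 3 1 3 1 3 . 4 4 4 . . 2 2 2 2 2 2
Index 14: author = 4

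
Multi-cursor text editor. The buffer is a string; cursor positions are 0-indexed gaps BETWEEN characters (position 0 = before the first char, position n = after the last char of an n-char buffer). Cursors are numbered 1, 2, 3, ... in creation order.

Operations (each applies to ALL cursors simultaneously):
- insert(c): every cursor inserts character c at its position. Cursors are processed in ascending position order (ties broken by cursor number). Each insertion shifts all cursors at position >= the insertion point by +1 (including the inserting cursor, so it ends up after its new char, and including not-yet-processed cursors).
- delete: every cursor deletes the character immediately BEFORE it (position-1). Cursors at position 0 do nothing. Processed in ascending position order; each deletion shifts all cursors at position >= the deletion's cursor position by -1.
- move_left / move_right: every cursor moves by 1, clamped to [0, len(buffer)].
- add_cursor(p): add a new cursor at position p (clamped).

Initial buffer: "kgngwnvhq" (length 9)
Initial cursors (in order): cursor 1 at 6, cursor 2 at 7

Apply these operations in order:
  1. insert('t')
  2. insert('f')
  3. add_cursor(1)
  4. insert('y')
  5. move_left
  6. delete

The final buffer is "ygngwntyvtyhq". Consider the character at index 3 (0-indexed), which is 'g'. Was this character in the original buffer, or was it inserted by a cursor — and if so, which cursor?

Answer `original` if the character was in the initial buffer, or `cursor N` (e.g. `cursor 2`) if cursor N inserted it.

Answer: original

Derivation:
After op 1 (insert('t')): buffer="kgngwntvthq" (len 11), cursors c1@7 c2@9, authorship ......1.2..
After op 2 (insert('f')): buffer="kgngwntfvtfhq" (len 13), cursors c1@8 c2@11, authorship ......11.22..
After op 3 (add_cursor(1)): buffer="kgngwntfvtfhq" (len 13), cursors c3@1 c1@8 c2@11, authorship ......11.22..
After op 4 (insert('y')): buffer="kygngwntfyvtfyhq" (len 16), cursors c3@2 c1@10 c2@14, authorship .3.....111.222..
After op 5 (move_left): buffer="kygngwntfyvtfyhq" (len 16), cursors c3@1 c1@9 c2@13, authorship .3.....111.222..
After op 6 (delete): buffer="ygngwntyvtyhq" (len 13), cursors c3@0 c1@7 c2@10, authorship 3.....11.22..
Authorship (.=original, N=cursor N): 3 . . . . . 1 1 . 2 2 . .
Index 3: author = original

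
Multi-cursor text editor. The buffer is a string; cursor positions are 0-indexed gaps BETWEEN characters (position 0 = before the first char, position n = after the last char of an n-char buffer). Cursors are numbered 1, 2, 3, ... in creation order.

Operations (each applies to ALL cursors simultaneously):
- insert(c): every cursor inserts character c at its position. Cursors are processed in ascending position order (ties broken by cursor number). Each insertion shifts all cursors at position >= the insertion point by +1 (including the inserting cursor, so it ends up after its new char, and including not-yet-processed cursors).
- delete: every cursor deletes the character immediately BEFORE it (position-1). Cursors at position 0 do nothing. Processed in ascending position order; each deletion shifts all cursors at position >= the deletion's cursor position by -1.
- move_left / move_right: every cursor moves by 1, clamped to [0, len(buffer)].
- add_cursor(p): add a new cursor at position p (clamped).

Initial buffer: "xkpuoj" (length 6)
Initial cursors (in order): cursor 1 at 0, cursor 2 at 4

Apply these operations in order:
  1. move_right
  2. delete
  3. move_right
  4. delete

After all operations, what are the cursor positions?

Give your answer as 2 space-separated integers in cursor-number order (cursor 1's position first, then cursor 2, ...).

Answer: 0 2

Derivation:
After op 1 (move_right): buffer="xkpuoj" (len 6), cursors c1@1 c2@5, authorship ......
After op 2 (delete): buffer="kpuj" (len 4), cursors c1@0 c2@3, authorship ....
After op 3 (move_right): buffer="kpuj" (len 4), cursors c1@1 c2@4, authorship ....
After op 4 (delete): buffer="pu" (len 2), cursors c1@0 c2@2, authorship ..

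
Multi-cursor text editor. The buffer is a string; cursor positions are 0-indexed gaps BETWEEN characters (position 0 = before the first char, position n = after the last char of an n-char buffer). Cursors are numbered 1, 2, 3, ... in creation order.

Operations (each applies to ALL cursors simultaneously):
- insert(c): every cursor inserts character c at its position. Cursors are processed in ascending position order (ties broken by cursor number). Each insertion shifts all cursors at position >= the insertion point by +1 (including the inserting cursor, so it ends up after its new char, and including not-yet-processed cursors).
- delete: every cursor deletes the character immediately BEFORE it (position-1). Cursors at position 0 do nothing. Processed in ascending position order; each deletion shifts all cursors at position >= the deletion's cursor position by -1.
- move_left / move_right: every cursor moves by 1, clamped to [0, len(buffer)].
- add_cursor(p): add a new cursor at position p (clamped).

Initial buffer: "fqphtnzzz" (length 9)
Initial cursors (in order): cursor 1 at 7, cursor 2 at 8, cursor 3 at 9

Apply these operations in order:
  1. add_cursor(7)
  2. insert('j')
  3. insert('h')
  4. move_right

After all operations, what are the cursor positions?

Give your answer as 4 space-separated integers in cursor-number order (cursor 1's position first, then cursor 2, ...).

After op 1 (add_cursor(7)): buffer="fqphtnzzz" (len 9), cursors c1@7 c4@7 c2@8 c3@9, authorship .........
After op 2 (insert('j')): buffer="fqphtnzjjzjzj" (len 13), cursors c1@9 c4@9 c2@11 c3@13, authorship .......14.2.3
After op 3 (insert('h')): buffer="fqphtnzjjhhzjhzjh" (len 17), cursors c1@11 c4@11 c2@14 c3@17, authorship .......1414.22.33
After op 4 (move_right): buffer="fqphtnzjjhhzjhzjh" (len 17), cursors c1@12 c4@12 c2@15 c3@17, authorship .......1414.22.33

Answer: 12 15 17 12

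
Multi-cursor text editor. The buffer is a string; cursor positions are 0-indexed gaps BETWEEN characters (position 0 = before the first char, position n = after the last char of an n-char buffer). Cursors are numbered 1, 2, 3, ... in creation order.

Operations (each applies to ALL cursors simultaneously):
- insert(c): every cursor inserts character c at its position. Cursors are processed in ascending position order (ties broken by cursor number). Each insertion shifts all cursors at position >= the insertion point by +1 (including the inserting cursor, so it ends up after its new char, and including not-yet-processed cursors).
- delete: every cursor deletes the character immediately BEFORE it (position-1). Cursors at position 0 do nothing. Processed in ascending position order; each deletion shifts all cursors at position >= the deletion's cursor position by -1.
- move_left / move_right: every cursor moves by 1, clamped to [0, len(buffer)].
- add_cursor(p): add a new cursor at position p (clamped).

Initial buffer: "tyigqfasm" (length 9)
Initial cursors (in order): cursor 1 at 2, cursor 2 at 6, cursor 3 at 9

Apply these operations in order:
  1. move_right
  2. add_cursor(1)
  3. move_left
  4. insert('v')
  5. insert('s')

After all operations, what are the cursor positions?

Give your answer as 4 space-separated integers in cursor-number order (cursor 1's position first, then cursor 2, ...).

Answer: 6 12 16 2

Derivation:
After op 1 (move_right): buffer="tyigqfasm" (len 9), cursors c1@3 c2@7 c3@9, authorship .........
After op 2 (add_cursor(1)): buffer="tyigqfasm" (len 9), cursors c4@1 c1@3 c2@7 c3@9, authorship .........
After op 3 (move_left): buffer="tyigqfasm" (len 9), cursors c4@0 c1@2 c2@6 c3@8, authorship .........
After op 4 (insert('v')): buffer="vtyvigqfvasvm" (len 13), cursors c4@1 c1@4 c2@9 c3@12, authorship 4..1....2..3.
After op 5 (insert('s')): buffer="vstyvsigqfvsasvsm" (len 17), cursors c4@2 c1@6 c2@12 c3@16, authorship 44..11....22..33.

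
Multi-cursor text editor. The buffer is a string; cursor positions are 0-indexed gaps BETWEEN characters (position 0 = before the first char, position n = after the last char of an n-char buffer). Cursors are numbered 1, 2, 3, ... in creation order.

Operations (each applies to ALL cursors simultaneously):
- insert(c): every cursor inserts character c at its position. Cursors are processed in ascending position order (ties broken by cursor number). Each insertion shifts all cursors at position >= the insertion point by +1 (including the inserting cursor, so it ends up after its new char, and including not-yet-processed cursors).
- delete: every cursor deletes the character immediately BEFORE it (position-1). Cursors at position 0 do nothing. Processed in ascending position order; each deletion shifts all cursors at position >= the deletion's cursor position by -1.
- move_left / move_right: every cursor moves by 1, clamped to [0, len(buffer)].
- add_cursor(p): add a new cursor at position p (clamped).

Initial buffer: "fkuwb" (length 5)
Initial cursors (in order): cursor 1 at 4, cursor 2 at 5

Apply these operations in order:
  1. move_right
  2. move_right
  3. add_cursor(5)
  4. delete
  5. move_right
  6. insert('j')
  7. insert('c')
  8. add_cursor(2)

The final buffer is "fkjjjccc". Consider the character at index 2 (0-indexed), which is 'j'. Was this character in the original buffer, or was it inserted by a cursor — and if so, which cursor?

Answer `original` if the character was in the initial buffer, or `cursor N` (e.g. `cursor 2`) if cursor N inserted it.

Answer: cursor 1

Derivation:
After op 1 (move_right): buffer="fkuwb" (len 5), cursors c1@5 c2@5, authorship .....
After op 2 (move_right): buffer="fkuwb" (len 5), cursors c1@5 c2@5, authorship .....
After op 3 (add_cursor(5)): buffer="fkuwb" (len 5), cursors c1@5 c2@5 c3@5, authorship .....
After op 4 (delete): buffer="fk" (len 2), cursors c1@2 c2@2 c3@2, authorship ..
After op 5 (move_right): buffer="fk" (len 2), cursors c1@2 c2@2 c3@2, authorship ..
After op 6 (insert('j')): buffer="fkjjj" (len 5), cursors c1@5 c2@5 c3@5, authorship ..123
After op 7 (insert('c')): buffer="fkjjjccc" (len 8), cursors c1@8 c2@8 c3@8, authorship ..123123
After op 8 (add_cursor(2)): buffer="fkjjjccc" (len 8), cursors c4@2 c1@8 c2@8 c3@8, authorship ..123123
Authorship (.=original, N=cursor N): . . 1 2 3 1 2 3
Index 2: author = 1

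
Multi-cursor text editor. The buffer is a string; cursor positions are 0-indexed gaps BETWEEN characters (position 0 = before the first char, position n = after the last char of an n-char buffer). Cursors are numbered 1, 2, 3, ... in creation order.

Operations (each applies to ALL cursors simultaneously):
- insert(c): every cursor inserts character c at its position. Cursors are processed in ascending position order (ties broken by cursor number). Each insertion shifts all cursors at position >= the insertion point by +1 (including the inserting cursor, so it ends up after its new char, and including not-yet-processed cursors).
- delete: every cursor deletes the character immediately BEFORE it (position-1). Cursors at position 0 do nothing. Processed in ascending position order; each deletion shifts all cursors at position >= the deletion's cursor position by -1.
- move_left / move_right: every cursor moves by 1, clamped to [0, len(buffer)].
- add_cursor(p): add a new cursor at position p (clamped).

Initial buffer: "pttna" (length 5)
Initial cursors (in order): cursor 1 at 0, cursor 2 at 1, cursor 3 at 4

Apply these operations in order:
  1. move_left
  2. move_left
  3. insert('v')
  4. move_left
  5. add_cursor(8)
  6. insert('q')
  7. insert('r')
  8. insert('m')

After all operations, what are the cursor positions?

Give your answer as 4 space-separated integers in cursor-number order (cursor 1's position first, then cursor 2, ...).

Answer: 7 7 13 20

Derivation:
After op 1 (move_left): buffer="pttna" (len 5), cursors c1@0 c2@0 c3@3, authorship .....
After op 2 (move_left): buffer="pttna" (len 5), cursors c1@0 c2@0 c3@2, authorship .....
After op 3 (insert('v')): buffer="vvptvtna" (len 8), cursors c1@2 c2@2 c3@5, authorship 12..3...
After op 4 (move_left): buffer="vvptvtna" (len 8), cursors c1@1 c2@1 c3@4, authorship 12..3...
After op 5 (add_cursor(8)): buffer="vvptvtna" (len 8), cursors c1@1 c2@1 c3@4 c4@8, authorship 12..3...
After op 6 (insert('q')): buffer="vqqvptqvtnaq" (len 12), cursors c1@3 c2@3 c3@7 c4@12, authorship 1122..33...4
After op 7 (insert('r')): buffer="vqqrrvptqrvtnaqr" (len 16), cursors c1@5 c2@5 c3@10 c4@16, authorship 112122..333...44
After op 8 (insert('m')): buffer="vqqrrmmvptqrmvtnaqrm" (len 20), cursors c1@7 c2@7 c3@13 c4@20, authorship 11212122..3333...444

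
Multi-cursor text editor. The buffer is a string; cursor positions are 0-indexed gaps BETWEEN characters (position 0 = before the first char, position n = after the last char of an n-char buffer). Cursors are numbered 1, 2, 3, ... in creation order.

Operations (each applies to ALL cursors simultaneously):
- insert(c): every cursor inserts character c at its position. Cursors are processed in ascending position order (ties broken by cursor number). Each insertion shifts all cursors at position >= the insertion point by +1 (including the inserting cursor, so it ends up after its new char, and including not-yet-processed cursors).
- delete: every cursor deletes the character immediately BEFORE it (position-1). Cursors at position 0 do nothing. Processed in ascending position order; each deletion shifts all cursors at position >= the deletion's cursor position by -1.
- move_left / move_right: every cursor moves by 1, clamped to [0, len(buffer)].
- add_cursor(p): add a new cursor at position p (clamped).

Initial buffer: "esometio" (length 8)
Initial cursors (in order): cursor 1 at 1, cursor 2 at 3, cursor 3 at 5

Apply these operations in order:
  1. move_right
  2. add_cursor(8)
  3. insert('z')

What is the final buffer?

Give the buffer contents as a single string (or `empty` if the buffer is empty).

After op 1 (move_right): buffer="esometio" (len 8), cursors c1@2 c2@4 c3@6, authorship ........
After op 2 (add_cursor(8)): buffer="esometio" (len 8), cursors c1@2 c2@4 c3@6 c4@8, authorship ........
After op 3 (insert('z')): buffer="eszomzetzioz" (len 12), cursors c1@3 c2@6 c3@9 c4@12, authorship ..1..2..3..4

Answer: eszomzetzioz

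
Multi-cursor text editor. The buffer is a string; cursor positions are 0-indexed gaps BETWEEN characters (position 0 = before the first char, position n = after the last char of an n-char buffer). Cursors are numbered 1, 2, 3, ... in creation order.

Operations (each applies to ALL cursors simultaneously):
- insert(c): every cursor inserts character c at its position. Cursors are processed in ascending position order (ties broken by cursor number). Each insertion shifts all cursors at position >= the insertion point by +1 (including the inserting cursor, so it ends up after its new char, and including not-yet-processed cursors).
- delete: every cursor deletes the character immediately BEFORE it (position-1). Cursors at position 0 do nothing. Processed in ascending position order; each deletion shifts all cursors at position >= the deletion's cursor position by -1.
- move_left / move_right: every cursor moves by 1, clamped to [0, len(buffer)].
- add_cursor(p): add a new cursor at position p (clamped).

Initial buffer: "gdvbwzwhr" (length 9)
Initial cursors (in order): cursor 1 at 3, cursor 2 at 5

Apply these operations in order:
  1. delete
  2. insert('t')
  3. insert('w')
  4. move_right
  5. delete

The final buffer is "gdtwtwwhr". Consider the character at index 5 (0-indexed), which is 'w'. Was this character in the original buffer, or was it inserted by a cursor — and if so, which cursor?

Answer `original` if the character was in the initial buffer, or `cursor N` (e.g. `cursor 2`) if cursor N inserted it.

After op 1 (delete): buffer="gdbzwhr" (len 7), cursors c1@2 c2@3, authorship .......
After op 2 (insert('t')): buffer="gdtbtzwhr" (len 9), cursors c1@3 c2@5, authorship ..1.2....
After op 3 (insert('w')): buffer="gdtwbtwzwhr" (len 11), cursors c1@4 c2@7, authorship ..11.22....
After op 4 (move_right): buffer="gdtwbtwzwhr" (len 11), cursors c1@5 c2@8, authorship ..11.22....
After op 5 (delete): buffer="gdtwtwwhr" (len 9), cursors c1@4 c2@6, authorship ..1122...
Authorship (.=original, N=cursor N): . . 1 1 2 2 . . .
Index 5: author = 2

Answer: cursor 2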